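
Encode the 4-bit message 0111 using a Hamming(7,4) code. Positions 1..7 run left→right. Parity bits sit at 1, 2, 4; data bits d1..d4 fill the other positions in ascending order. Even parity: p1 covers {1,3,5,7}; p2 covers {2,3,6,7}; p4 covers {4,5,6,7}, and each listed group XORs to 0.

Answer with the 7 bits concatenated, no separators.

0001111

Place data at non-parity positions: p1 p2 0 p4 1 1 1
p1 (pos 1,3,5,7): XOR of data positions = 0⊕1⊕1 = 0
p2 (pos 2,3,6,7): XOR of data positions = 0⊕1⊕1 = 0
p4 (pos 4,5,6,7): XOR of data positions = 1⊕1⊕1 = 1
Codeword: 0001111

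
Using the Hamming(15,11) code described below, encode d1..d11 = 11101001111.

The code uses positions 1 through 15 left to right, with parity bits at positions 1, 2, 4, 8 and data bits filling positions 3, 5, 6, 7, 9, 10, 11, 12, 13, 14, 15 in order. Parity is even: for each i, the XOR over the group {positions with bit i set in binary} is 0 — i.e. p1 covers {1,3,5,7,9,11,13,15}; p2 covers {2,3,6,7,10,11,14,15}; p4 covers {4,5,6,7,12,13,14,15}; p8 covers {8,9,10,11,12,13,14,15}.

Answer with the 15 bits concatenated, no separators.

101011011001111

Place data at non-parity positions: p1 p2 1 p4 1 1 0 p8 1 0 0 1 1 1 1
p1 (pos 1,3,5,7,9,11,13,15): XOR of data positions = 1⊕1⊕0⊕1⊕0⊕1⊕1 = 1
p2 (pos 2,3,6,7,10,11,14,15): XOR of data positions = 1⊕1⊕0⊕0⊕0⊕1⊕1 = 0
p4 (pos 4,5,6,7,12,13,14,15): XOR of data positions = 1⊕1⊕0⊕1⊕1⊕1⊕1 = 0
p8 (pos 8,9,10,11,12,13,14,15): XOR of data positions = 1⊕0⊕0⊕1⊕1⊕1⊕1 = 1
Codeword: 101011011001111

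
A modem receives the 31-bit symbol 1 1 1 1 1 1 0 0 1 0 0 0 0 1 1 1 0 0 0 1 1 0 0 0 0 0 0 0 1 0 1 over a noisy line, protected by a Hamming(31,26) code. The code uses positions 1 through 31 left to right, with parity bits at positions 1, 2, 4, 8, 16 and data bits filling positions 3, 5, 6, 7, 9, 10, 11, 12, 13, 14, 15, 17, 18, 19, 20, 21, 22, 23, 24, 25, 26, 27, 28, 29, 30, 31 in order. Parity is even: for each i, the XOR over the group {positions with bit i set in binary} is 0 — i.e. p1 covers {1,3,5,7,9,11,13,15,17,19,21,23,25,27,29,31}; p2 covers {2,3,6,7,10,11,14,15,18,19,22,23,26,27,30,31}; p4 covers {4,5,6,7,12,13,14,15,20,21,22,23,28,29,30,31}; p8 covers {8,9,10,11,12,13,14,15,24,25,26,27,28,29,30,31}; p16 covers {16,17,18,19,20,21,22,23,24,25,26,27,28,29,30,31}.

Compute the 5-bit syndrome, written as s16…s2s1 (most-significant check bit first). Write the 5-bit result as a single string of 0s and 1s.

11100

s1 (pos 1,3,5,7,9,11,13,15,17,19,21,23,25,27,29,31): 1⊕1⊕1⊕0⊕1⊕0⊕0⊕1⊕0⊕0⊕1⊕0⊕0⊕0⊕1⊕1 = 0
s2 (pos 2,3,6,7,10,11,14,15,18,19,22,23,26,27,30,31): 1⊕1⊕1⊕0⊕0⊕0⊕1⊕1⊕0⊕0⊕0⊕0⊕0⊕0⊕0⊕1 = 0
s4 (pos 4,5,6,7,12,13,14,15,20,21,22,23,28,29,30,31): 1⊕1⊕1⊕0⊕0⊕0⊕1⊕1⊕1⊕1⊕0⊕0⊕0⊕1⊕0⊕1 = 1
s8 (pos 8,9,10,11,12,13,14,15,24,25,26,27,28,29,30,31): 0⊕1⊕0⊕0⊕0⊕0⊕1⊕1⊕0⊕0⊕0⊕0⊕0⊕1⊕0⊕1 = 1
s16 (pos 16,17,18,19,20,21,22,23,24,25,26,27,28,29,30,31): 1⊕0⊕0⊕0⊕1⊕1⊕0⊕0⊕0⊕0⊕0⊕0⊕0⊕1⊕0⊕1 = 1
Syndrome s16…s1 = 11100 → error at position 28.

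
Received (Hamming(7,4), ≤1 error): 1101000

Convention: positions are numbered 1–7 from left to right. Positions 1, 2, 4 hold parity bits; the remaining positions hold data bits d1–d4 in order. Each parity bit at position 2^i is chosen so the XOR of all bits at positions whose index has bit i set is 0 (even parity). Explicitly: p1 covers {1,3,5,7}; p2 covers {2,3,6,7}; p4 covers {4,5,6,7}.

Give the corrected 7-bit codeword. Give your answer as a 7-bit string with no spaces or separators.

1101001

s1 (pos 1,3,5,7): 1⊕0⊕0⊕0 = 1
s2 (pos 2,3,6,7): 1⊕0⊕0⊕0 = 1
s4 (pos 4,5,6,7): 1⊕0⊕0⊕0 = 1
Syndrome s4…s1 = 111 → error at position 7.
Flip position 7: 1101000 → 1101001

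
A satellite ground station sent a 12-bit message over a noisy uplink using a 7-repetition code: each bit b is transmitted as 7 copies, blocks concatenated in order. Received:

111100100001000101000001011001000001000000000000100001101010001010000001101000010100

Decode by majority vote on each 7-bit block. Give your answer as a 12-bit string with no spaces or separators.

Block 1 (1111001): 5 ones → 1
Block 2 (0000100): 1 one → 0
Block 3 (0101000): 2 ones → 0
Block 4 (0010110): 3 ones → 0
Block 5 (0100000): 1 one → 0
Block 6 (1000000): 1 one → 0
Block 7 (0000001): 1 one → 0
Block 8 (0000110): 2 ones → 0
Block 9 (1010001): 3 ones → 0
Block 10 (0100000): 1 one → 0
Block 11 (0110100): 3 ones → 0
Block 12 (0010100): 2 ones → 0

100000000000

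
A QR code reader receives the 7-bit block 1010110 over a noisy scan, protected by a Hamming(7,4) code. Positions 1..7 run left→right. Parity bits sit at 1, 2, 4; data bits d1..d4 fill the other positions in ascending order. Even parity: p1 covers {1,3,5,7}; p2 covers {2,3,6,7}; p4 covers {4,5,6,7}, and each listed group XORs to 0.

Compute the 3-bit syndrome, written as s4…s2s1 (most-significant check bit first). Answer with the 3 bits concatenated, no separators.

001

s1 (pos 1,3,5,7): 1⊕1⊕1⊕0 = 1
s2 (pos 2,3,6,7): 0⊕1⊕1⊕0 = 0
s4 (pos 4,5,6,7): 0⊕1⊕1⊕0 = 0
Syndrome s4…s1 = 001 → error at position 1.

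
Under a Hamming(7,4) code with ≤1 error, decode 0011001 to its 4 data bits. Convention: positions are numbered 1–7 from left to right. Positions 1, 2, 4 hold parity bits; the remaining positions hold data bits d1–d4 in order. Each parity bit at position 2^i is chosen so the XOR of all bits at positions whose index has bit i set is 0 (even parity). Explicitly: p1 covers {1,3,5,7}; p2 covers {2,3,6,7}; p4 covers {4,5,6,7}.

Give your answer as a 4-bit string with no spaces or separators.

s1 (pos 1,3,5,7): 0⊕1⊕0⊕1 = 0
s2 (pos 2,3,6,7): 0⊕1⊕0⊕1 = 0
s4 (pos 4,5,6,7): 1⊕0⊕0⊕1 = 0
Syndrome s4…s1 = 000 → no error.
Read data bits from positions 3,5,6,7: 1001

1001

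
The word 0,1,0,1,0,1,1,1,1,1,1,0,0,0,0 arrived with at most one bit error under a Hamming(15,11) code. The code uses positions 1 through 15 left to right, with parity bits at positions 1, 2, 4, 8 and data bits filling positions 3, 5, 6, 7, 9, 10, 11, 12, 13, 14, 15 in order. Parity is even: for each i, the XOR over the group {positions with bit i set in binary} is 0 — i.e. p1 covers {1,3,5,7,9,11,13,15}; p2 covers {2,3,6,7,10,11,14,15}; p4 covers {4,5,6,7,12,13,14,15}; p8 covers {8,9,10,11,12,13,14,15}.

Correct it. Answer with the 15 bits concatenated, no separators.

010101011110000

s1 (pos 1,3,5,7,9,11,13,15): 0⊕0⊕0⊕1⊕1⊕1⊕0⊕0 = 1
s2 (pos 2,3,6,7,10,11,14,15): 1⊕0⊕1⊕1⊕1⊕1⊕0⊕0 = 1
s4 (pos 4,5,6,7,12,13,14,15): 1⊕0⊕1⊕1⊕0⊕0⊕0⊕0 = 1
s8 (pos 8,9,10,11,12,13,14,15): 1⊕1⊕1⊕1⊕0⊕0⊕0⊕0 = 0
Syndrome s8…s1 = 0111 → error at position 7.
Flip position 7: 010101111110000 → 010101011110000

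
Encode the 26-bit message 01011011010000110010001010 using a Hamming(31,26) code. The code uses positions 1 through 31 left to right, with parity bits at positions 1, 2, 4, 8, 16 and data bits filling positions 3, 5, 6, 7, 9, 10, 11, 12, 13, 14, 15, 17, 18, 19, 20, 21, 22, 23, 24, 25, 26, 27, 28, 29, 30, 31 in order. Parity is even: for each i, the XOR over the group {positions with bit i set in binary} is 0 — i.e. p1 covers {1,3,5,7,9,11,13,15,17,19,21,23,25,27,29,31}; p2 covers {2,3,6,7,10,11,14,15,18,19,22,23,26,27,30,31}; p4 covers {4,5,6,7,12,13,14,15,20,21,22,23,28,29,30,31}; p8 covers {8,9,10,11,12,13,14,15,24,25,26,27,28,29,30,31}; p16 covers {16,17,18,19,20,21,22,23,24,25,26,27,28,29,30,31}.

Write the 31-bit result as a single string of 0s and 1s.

1000101110110101000110010001010

Place data at non-parity positions: p1 p2 0 p4 1 0 1 p8 1 0 1 1 0 1 0 p16 0 0 0 1 1 0 0 1 0 0 0 1 0 1 0
p1 (pos 1,3,5,7,9,11,13,15,17,19,21,23,25,27,29,31): XOR of data positions = 0⊕1⊕1⊕1⊕1⊕0⊕0⊕0⊕0⊕1⊕0⊕0⊕0⊕0⊕0 = 1
p2 (pos 2,3,6,7,10,11,14,15,18,19,22,23,26,27,30,31): XOR of data positions = 0⊕0⊕1⊕0⊕1⊕1⊕0⊕0⊕0⊕0⊕0⊕0⊕0⊕1⊕0 = 0
p4 (pos 4,5,6,7,12,13,14,15,20,21,22,23,28,29,30,31): XOR of data positions = 1⊕0⊕1⊕1⊕0⊕1⊕0⊕1⊕1⊕0⊕0⊕1⊕0⊕1⊕0 = 0
p8 (pos 8,9,10,11,12,13,14,15,24,25,26,27,28,29,30,31): XOR of data positions = 1⊕0⊕1⊕1⊕0⊕1⊕0⊕1⊕0⊕0⊕0⊕1⊕0⊕1⊕0 = 1
p16 (pos 16,17,18,19,20,21,22,23,24,25,26,27,28,29,30,31): XOR of data positions = 0⊕0⊕0⊕1⊕1⊕0⊕0⊕1⊕0⊕0⊕0⊕1⊕0⊕1⊕0 = 1
Codeword: 1000101110110101000110010001010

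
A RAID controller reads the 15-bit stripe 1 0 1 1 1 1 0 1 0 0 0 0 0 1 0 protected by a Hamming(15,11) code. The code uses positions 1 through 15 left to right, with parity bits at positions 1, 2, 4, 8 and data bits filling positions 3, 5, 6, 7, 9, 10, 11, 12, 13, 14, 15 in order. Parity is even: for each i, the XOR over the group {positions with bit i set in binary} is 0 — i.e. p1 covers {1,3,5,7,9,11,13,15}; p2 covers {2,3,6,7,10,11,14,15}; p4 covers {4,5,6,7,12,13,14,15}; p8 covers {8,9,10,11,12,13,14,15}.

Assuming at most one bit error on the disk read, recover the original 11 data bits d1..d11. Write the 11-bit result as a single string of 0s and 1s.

01100000010

s1 (pos 1,3,5,7,9,11,13,15): 1⊕1⊕1⊕0⊕0⊕0⊕0⊕0 = 1
s2 (pos 2,3,6,7,10,11,14,15): 0⊕1⊕1⊕0⊕0⊕0⊕1⊕0 = 1
s4 (pos 4,5,6,7,12,13,14,15): 1⊕1⊕1⊕0⊕0⊕0⊕1⊕0 = 0
s8 (pos 8,9,10,11,12,13,14,15): 1⊕0⊕0⊕0⊕0⊕0⊕1⊕0 = 0
Syndrome s8…s1 = 0011 → error at position 3.
Flip position 3: 101111010000010 → 100111010000010
Read data bits from positions 3,5,6,7,9,10,11,12,13,14,15: 01100000010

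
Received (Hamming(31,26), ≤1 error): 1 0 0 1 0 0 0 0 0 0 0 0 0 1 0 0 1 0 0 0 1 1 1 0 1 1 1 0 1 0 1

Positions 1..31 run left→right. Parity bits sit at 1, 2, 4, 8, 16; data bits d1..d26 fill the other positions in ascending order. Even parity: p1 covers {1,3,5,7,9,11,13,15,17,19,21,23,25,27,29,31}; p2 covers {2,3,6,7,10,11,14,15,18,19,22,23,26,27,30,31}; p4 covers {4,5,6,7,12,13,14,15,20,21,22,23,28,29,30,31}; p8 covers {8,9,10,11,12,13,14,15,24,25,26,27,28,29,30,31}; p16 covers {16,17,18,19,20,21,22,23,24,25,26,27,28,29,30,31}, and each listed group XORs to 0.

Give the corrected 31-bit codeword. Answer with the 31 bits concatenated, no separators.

s1 (pos 1,3,5,7,9,11,13,15,17,19,21,23,25,27,29,31): 1⊕0⊕0⊕0⊕0⊕0⊕0⊕0⊕1⊕0⊕1⊕1⊕1⊕1⊕1⊕1 = 0
s2 (pos 2,3,6,7,10,11,14,15,18,19,22,23,26,27,30,31): 0⊕0⊕0⊕0⊕0⊕0⊕1⊕0⊕0⊕0⊕1⊕1⊕1⊕1⊕0⊕1 = 0
s4 (pos 4,5,6,7,12,13,14,15,20,21,22,23,28,29,30,31): 1⊕0⊕0⊕0⊕0⊕0⊕1⊕0⊕0⊕1⊕1⊕1⊕0⊕1⊕0⊕1 = 1
s8 (pos 8,9,10,11,12,13,14,15,24,25,26,27,28,29,30,31): 0⊕0⊕0⊕0⊕0⊕0⊕1⊕0⊕0⊕1⊕1⊕1⊕0⊕1⊕0⊕1 = 0
s16 (pos 16,17,18,19,20,21,22,23,24,25,26,27,28,29,30,31): 0⊕1⊕0⊕0⊕0⊕1⊕1⊕1⊕0⊕1⊕1⊕1⊕0⊕1⊕0⊕1 = 1
Syndrome s16…s1 = 10100 → error at position 20.
Flip position 20: 1001000000000100100011101110101 → 1001000000000100100111101110101

1001000000000100100111101110101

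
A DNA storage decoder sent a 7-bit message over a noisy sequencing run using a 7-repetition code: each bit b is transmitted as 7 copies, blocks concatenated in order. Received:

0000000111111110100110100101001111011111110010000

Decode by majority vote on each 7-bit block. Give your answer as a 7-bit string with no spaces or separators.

0110110

Block 1 (0000000): 0 ones → 0
Block 2 (1111111): 7 ones → 1
Block 3 (1010011): 4 ones → 1
Block 4 (0100101): 3 ones → 0
Block 5 (0011110): 4 ones → 1
Block 6 (1111111): 7 ones → 1
Block 7 (0010000): 1 one → 0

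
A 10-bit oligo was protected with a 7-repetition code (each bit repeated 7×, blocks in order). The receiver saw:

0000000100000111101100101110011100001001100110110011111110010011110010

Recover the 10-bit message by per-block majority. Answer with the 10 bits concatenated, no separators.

0011001101

Block 1 (0000000): 0 ones → 0
Block 2 (1000001): 2 ones → 0
Block 3 (1110110): 5 ones → 1
Block 4 (0101110): 4 ones → 1
Block 5 (0111000): 3 ones → 0
Block 6 (0100110): 3 ones → 0
Block 7 (0110110): 4 ones → 1
Block 8 (0111111): 6 ones → 1
Block 9 (1001001): 3 ones → 0
Block 10 (1110010): 4 ones → 1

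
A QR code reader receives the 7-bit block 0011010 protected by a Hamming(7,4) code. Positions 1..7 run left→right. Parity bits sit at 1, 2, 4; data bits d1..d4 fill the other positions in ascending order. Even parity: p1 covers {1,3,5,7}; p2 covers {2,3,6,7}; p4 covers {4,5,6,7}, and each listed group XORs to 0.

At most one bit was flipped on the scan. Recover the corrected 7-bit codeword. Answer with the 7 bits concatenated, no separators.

1011010

s1 (pos 1,3,5,7): 0⊕1⊕0⊕0 = 1
s2 (pos 2,3,6,7): 0⊕1⊕1⊕0 = 0
s4 (pos 4,5,6,7): 1⊕0⊕1⊕0 = 0
Syndrome s4…s1 = 001 → error at position 1.
Flip position 1: 0011010 → 1011010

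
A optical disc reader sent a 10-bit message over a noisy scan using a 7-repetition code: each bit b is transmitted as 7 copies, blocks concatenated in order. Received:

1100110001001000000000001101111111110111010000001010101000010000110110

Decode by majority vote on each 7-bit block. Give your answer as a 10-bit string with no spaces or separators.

Block 1 (1100110): 4 ones → 1
Block 2 (0010010): 2 ones → 0
Block 3 (0000000): 0 ones → 0
Block 4 (0001101): 3 ones → 0
Block 5 (1111111): 7 ones → 1
Block 6 (1011101): 5 ones → 1
Block 7 (0000001): 1 one → 0
Block 8 (0101010): 3 ones → 0
Block 9 (0001000): 1 one → 0
Block 10 (0110110): 4 ones → 1

1000110001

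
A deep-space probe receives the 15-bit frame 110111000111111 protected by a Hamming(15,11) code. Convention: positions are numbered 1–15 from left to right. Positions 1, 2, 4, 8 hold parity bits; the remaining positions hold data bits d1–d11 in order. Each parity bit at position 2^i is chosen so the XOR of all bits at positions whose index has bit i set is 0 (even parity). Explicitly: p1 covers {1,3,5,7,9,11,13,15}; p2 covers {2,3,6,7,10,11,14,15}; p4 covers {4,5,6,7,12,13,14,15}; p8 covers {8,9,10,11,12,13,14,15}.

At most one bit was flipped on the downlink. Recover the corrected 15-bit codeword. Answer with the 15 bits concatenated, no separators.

110101000111111

s1 (pos 1,3,5,7,9,11,13,15): 1⊕0⊕1⊕0⊕0⊕1⊕1⊕1 = 1
s2 (pos 2,3,6,7,10,11,14,15): 1⊕0⊕1⊕0⊕1⊕1⊕1⊕1 = 0
s4 (pos 4,5,6,7,12,13,14,15): 1⊕1⊕1⊕0⊕1⊕1⊕1⊕1 = 1
s8 (pos 8,9,10,11,12,13,14,15): 0⊕0⊕1⊕1⊕1⊕1⊕1⊕1 = 0
Syndrome s8…s1 = 0101 → error at position 5.
Flip position 5: 110111000111111 → 110101000111111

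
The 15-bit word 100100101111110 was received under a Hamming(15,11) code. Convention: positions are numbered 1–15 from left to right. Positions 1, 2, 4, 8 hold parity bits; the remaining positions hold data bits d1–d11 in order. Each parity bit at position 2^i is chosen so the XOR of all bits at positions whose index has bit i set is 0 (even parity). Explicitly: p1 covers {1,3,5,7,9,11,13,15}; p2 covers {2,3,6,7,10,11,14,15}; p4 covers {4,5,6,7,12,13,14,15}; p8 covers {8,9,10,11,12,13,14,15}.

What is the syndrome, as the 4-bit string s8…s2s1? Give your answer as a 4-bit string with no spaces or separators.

s1 (pos 1,3,5,7,9,11,13,15): 1⊕0⊕0⊕1⊕1⊕1⊕1⊕0 = 1
s2 (pos 2,3,6,7,10,11,14,15): 0⊕0⊕0⊕1⊕1⊕1⊕1⊕0 = 0
s4 (pos 4,5,6,7,12,13,14,15): 1⊕0⊕0⊕1⊕1⊕1⊕1⊕0 = 1
s8 (pos 8,9,10,11,12,13,14,15): 0⊕1⊕1⊕1⊕1⊕1⊕1⊕0 = 0
Syndrome s8…s1 = 0101 → error at position 5.

0101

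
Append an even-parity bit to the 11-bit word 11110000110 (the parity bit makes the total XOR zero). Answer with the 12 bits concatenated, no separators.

XOR of the 11 data bits: 1⊕1⊕1⊕1⊕0⊕0⊕0⊕0⊕1⊕1⊕0 = 0
Parity bit = 0 (so all 12 bits XOR to 0).

111100001100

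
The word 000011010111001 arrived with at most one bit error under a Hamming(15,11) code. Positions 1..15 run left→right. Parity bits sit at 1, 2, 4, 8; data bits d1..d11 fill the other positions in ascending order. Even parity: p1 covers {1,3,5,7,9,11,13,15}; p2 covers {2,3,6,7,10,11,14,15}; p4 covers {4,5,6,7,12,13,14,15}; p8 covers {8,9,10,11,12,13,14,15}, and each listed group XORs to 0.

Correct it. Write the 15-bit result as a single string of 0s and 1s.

000011011111001

s1 (pos 1,3,5,7,9,11,13,15): 0⊕0⊕1⊕0⊕0⊕1⊕0⊕1 = 1
s2 (pos 2,3,6,7,10,11,14,15): 0⊕0⊕1⊕0⊕1⊕1⊕0⊕1 = 0
s4 (pos 4,5,6,7,12,13,14,15): 0⊕1⊕1⊕0⊕1⊕0⊕0⊕1 = 0
s8 (pos 8,9,10,11,12,13,14,15): 1⊕0⊕1⊕1⊕1⊕0⊕0⊕1 = 1
Syndrome s8…s1 = 1001 → error at position 9.
Flip position 9: 000011010111001 → 000011011111001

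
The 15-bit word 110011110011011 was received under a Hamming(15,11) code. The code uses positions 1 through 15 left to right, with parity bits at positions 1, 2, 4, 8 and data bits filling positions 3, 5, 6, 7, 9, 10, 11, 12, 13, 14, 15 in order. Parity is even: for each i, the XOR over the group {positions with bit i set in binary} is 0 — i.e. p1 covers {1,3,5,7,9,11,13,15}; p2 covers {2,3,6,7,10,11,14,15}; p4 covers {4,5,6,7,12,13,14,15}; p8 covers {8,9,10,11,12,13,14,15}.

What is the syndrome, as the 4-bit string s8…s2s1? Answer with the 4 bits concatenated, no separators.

s1 (pos 1,3,5,7,9,11,13,15): 1⊕0⊕1⊕1⊕0⊕1⊕0⊕1 = 1
s2 (pos 2,3,6,7,10,11,14,15): 1⊕0⊕1⊕1⊕0⊕1⊕1⊕1 = 0
s4 (pos 4,5,6,7,12,13,14,15): 0⊕1⊕1⊕1⊕1⊕0⊕1⊕1 = 0
s8 (pos 8,9,10,11,12,13,14,15): 1⊕0⊕0⊕1⊕1⊕0⊕1⊕1 = 1
Syndrome s8…s1 = 1001 → error at position 9.

1001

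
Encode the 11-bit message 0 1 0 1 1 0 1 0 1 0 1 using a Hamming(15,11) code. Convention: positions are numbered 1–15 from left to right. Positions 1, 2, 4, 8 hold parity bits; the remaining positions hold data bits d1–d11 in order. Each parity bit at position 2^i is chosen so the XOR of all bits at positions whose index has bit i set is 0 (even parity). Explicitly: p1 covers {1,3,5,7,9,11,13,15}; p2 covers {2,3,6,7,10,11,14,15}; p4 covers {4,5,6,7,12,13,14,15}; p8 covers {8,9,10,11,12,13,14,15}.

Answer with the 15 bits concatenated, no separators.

010010101010101

Place data at non-parity positions: p1 p2 0 p4 1 0 1 p8 1 0 1 0 1 0 1
p1 (pos 1,3,5,7,9,11,13,15): XOR of data positions = 0⊕1⊕1⊕1⊕1⊕1⊕1 = 0
p2 (pos 2,3,6,7,10,11,14,15): XOR of data positions = 0⊕0⊕1⊕0⊕1⊕0⊕1 = 1
p4 (pos 4,5,6,7,12,13,14,15): XOR of data positions = 1⊕0⊕1⊕0⊕1⊕0⊕1 = 0
p8 (pos 8,9,10,11,12,13,14,15): XOR of data positions = 1⊕0⊕1⊕0⊕1⊕0⊕1 = 0
Codeword: 010010101010101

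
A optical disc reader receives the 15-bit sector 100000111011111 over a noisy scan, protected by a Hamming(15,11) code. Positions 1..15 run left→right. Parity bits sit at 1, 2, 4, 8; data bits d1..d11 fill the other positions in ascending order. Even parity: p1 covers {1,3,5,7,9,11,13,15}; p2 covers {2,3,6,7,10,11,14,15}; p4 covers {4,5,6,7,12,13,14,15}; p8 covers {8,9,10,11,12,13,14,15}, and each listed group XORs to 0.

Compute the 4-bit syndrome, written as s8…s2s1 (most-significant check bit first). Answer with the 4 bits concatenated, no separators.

s1 (pos 1,3,5,7,9,11,13,15): 1⊕0⊕0⊕1⊕1⊕1⊕1⊕1 = 0
s2 (pos 2,3,6,7,10,11,14,15): 0⊕0⊕0⊕1⊕0⊕1⊕1⊕1 = 0
s4 (pos 4,5,6,7,12,13,14,15): 0⊕0⊕0⊕1⊕1⊕1⊕1⊕1 = 1
s8 (pos 8,9,10,11,12,13,14,15): 1⊕1⊕0⊕1⊕1⊕1⊕1⊕1 = 1
Syndrome s8…s1 = 1100 → error at position 12.

1100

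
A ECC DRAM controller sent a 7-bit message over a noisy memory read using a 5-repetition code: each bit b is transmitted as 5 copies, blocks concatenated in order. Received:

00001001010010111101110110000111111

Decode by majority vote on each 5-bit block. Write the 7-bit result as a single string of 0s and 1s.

0001101

Block 1 (00001): 1 one → 0
Block 2 (00101): 2 ones → 0
Block 3 (00101): 2 ones → 0
Block 4 (11101): 4 ones → 1
Block 5 (11011): 4 ones → 1
Block 6 (00001): 1 one → 0
Block 7 (11111): 5 ones → 1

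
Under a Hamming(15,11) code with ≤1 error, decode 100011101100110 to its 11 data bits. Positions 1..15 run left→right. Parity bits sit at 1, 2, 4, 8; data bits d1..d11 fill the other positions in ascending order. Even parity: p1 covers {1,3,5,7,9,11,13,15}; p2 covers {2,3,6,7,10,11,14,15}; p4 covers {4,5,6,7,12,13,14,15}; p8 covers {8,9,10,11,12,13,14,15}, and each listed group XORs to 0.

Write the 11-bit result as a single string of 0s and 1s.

00111100110

s1 (pos 1,3,5,7,9,11,13,15): 1⊕0⊕1⊕1⊕1⊕0⊕1⊕0 = 1
s2 (pos 2,3,6,7,10,11,14,15): 0⊕0⊕1⊕1⊕1⊕0⊕1⊕0 = 0
s4 (pos 4,5,6,7,12,13,14,15): 0⊕1⊕1⊕1⊕0⊕1⊕1⊕0 = 1
s8 (pos 8,9,10,11,12,13,14,15): 0⊕1⊕1⊕0⊕0⊕1⊕1⊕0 = 0
Syndrome s8…s1 = 0101 → error at position 5.
Flip position 5: 100011101100110 → 100001101100110
Read data bits from positions 3,5,6,7,9,10,11,12,13,14,15: 00111100110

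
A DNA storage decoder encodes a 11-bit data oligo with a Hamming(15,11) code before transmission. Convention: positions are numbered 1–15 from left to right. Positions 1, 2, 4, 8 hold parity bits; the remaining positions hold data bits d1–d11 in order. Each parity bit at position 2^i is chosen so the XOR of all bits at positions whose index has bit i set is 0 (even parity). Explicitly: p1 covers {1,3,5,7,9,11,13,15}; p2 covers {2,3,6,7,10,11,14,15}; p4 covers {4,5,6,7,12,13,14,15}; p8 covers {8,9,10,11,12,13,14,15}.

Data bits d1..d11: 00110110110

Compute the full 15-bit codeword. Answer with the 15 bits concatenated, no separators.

Place data at non-parity positions: p1 p2 0 p4 0 1 1 p8 0 1 1 0 1 1 0
p1 (pos 1,3,5,7,9,11,13,15): XOR of data positions = 0⊕0⊕1⊕0⊕1⊕1⊕0 = 1
p2 (pos 2,3,6,7,10,11,14,15): XOR of data positions = 0⊕1⊕1⊕1⊕1⊕1⊕0 = 1
p4 (pos 4,5,6,7,12,13,14,15): XOR of data positions = 0⊕1⊕1⊕0⊕1⊕1⊕0 = 0
p8 (pos 8,9,10,11,12,13,14,15): XOR of data positions = 0⊕1⊕1⊕0⊕1⊕1⊕0 = 0
Codeword: 110001100110110

110001100110110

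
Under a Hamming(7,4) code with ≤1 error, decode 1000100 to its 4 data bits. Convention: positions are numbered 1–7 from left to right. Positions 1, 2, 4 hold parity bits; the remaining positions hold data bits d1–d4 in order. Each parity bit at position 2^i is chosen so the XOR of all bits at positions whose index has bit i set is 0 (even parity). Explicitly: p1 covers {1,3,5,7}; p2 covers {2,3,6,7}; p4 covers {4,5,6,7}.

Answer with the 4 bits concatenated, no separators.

0100

s1 (pos 1,3,5,7): 1⊕0⊕1⊕0 = 0
s2 (pos 2,3,6,7): 0⊕0⊕0⊕0 = 0
s4 (pos 4,5,6,7): 0⊕1⊕0⊕0 = 1
Syndrome s4…s1 = 100 → error at position 4.
Flip position 4: 1000100 → 1001100
Read data bits from positions 3,5,6,7: 0100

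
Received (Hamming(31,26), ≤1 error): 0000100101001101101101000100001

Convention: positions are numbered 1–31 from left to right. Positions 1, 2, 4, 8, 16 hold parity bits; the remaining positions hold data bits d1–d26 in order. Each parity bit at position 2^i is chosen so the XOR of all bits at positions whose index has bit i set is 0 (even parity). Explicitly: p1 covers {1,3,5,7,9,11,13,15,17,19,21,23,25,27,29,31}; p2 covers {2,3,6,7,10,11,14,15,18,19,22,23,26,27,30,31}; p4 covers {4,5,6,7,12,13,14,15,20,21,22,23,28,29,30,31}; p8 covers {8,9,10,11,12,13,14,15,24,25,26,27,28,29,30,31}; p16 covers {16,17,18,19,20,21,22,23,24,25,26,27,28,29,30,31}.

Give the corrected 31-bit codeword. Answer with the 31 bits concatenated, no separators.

s1 (pos 1,3,5,7,9,11,13,15,17,19,21,23,25,27,29,31): 0⊕0⊕1⊕0⊕0⊕0⊕1⊕0⊕1⊕1⊕0⊕0⊕0⊕0⊕0⊕1 = 1
s2 (pos 2,3,6,7,10,11,14,15,18,19,22,23,26,27,30,31): 0⊕0⊕0⊕0⊕1⊕0⊕1⊕0⊕0⊕1⊕1⊕0⊕1⊕0⊕0⊕1 = 0
s4 (pos 4,5,6,7,12,13,14,15,20,21,22,23,28,29,30,31): 0⊕1⊕0⊕0⊕0⊕1⊕1⊕0⊕1⊕0⊕1⊕0⊕0⊕0⊕0⊕1 = 0
s8 (pos 8,9,10,11,12,13,14,15,24,25,26,27,28,29,30,31): 1⊕0⊕1⊕0⊕0⊕1⊕1⊕0⊕0⊕0⊕1⊕0⊕0⊕0⊕0⊕1 = 0
s16 (pos 16,17,18,19,20,21,22,23,24,25,26,27,28,29,30,31): 1⊕1⊕0⊕1⊕1⊕0⊕1⊕0⊕0⊕0⊕1⊕0⊕0⊕0⊕0⊕1 = 1
Syndrome s16…s1 = 10001 → error at position 17.
Flip position 17: 0000100101001101101101000100001 → 0000100101001101001101000100001

0000100101001101001101000100001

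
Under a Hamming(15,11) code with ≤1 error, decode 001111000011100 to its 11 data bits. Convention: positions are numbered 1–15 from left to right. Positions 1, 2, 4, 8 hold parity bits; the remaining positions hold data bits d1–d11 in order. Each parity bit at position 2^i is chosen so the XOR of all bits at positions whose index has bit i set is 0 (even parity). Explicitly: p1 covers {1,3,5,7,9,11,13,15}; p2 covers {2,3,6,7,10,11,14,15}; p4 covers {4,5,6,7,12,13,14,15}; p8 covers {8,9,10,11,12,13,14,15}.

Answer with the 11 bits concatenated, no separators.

11100011110

s1 (pos 1,3,5,7,9,11,13,15): 0⊕1⊕1⊕0⊕0⊕1⊕1⊕0 = 0
s2 (pos 2,3,6,7,10,11,14,15): 0⊕1⊕1⊕0⊕0⊕1⊕0⊕0 = 1
s4 (pos 4,5,6,7,12,13,14,15): 1⊕1⊕1⊕0⊕1⊕1⊕0⊕0 = 1
s8 (pos 8,9,10,11,12,13,14,15): 0⊕0⊕0⊕1⊕1⊕1⊕0⊕0 = 1
Syndrome s8…s1 = 1110 → error at position 14.
Flip position 14: 001111000011100 → 001111000011110
Read data bits from positions 3,5,6,7,9,10,11,12,13,14,15: 11100011110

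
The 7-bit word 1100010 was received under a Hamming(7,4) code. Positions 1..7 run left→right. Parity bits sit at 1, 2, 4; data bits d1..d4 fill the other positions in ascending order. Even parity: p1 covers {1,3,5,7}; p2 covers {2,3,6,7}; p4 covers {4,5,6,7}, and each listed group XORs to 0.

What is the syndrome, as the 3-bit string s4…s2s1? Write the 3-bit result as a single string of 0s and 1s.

101

s1 (pos 1,3,5,7): 1⊕0⊕0⊕0 = 1
s2 (pos 2,3,6,7): 1⊕0⊕1⊕0 = 0
s4 (pos 4,5,6,7): 0⊕0⊕1⊕0 = 1
Syndrome s4…s1 = 101 → error at position 5.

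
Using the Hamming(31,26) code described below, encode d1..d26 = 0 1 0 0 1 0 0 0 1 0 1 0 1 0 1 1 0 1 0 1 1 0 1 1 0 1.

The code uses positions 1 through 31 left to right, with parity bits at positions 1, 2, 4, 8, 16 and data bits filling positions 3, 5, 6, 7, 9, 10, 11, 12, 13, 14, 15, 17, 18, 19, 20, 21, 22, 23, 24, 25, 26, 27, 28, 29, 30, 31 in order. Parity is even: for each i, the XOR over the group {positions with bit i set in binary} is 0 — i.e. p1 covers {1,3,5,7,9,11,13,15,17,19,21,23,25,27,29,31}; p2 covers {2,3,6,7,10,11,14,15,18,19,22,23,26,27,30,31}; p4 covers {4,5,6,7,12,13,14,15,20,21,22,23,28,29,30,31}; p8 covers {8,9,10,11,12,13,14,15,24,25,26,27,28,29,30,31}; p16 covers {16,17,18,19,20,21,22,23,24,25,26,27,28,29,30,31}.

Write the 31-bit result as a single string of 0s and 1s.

Place data at non-parity positions: p1 p2 0 p4 1 0 0 p8 1 0 0 0 1 0 1 p16 0 1 0 1 1 0 1 0 1 1 0 1 1 0 1
p1 (pos 1,3,5,7,9,11,13,15,17,19,21,23,25,27,29,31): XOR of data positions = 0⊕1⊕0⊕1⊕0⊕1⊕1⊕0⊕0⊕1⊕1⊕1⊕0⊕1⊕1 = 1
p2 (pos 2,3,6,7,10,11,14,15,18,19,22,23,26,27,30,31): XOR of data positions = 0⊕0⊕0⊕0⊕0⊕0⊕1⊕1⊕0⊕0⊕1⊕1⊕0⊕0⊕1 = 1
p4 (pos 4,5,6,7,12,13,14,15,20,21,22,23,28,29,30,31): XOR of data positions = 1⊕0⊕0⊕0⊕1⊕0⊕1⊕1⊕1⊕0⊕1⊕1⊕1⊕0⊕1 = 1
p8 (pos 8,9,10,11,12,13,14,15,24,25,26,27,28,29,30,31): XOR of data positions = 1⊕0⊕0⊕0⊕1⊕0⊕1⊕0⊕1⊕1⊕0⊕1⊕1⊕0⊕1 = 0
p16 (pos 16,17,18,19,20,21,22,23,24,25,26,27,28,29,30,31): XOR of data positions = 0⊕1⊕0⊕1⊕1⊕0⊕1⊕0⊕1⊕1⊕0⊕1⊕1⊕0⊕1 = 1
Codeword: 1101100010001011010110101101101

1101100010001011010110101101101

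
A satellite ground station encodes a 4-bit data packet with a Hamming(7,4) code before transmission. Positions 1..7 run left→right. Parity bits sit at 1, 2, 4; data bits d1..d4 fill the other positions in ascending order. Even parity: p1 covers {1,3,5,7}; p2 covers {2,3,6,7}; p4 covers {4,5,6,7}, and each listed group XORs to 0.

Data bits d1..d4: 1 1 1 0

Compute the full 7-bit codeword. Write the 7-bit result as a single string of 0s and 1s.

Place data at non-parity positions: p1 p2 1 p4 1 1 0
p1 (pos 1,3,5,7): XOR of data positions = 1⊕1⊕0 = 0
p2 (pos 2,3,6,7): XOR of data positions = 1⊕1⊕0 = 0
p4 (pos 4,5,6,7): XOR of data positions = 1⊕1⊕0 = 0
Codeword: 0010110

0010110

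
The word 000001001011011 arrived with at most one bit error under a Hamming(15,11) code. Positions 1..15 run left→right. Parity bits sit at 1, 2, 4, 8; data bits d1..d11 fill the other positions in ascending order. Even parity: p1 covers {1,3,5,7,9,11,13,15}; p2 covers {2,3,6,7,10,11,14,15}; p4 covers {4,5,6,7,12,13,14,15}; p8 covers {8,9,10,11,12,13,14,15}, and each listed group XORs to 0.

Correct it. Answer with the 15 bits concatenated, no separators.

s1 (pos 1,3,5,7,9,11,13,15): 0⊕0⊕0⊕0⊕1⊕1⊕0⊕1 = 1
s2 (pos 2,3,6,7,10,11,14,15): 0⊕0⊕1⊕0⊕0⊕1⊕1⊕1 = 0
s4 (pos 4,5,6,7,12,13,14,15): 0⊕0⊕1⊕0⊕1⊕0⊕1⊕1 = 0
s8 (pos 8,9,10,11,12,13,14,15): 0⊕1⊕0⊕1⊕1⊕0⊕1⊕1 = 1
Syndrome s8…s1 = 1001 → error at position 9.
Flip position 9: 000001001011011 → 000001000011011

000001000011011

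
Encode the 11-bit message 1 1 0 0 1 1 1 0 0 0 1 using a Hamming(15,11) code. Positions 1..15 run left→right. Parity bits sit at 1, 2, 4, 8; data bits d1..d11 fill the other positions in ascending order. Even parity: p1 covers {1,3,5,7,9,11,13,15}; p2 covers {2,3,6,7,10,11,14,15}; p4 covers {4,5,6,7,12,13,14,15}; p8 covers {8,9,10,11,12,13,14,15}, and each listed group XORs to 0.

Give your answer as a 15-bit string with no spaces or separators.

Place data at non-parity positions: p1 p2 1 p4 1 0 0 p8 1 1 1 0 0 0 1
p1 (pos 1,3,5,7,9,11,13,15): XOR of data positions = 1⊕1⊕0⊕1⊕1⊕0⊕1 = 1
p2 (pos 2,3,6,7,10,11,14,15): XOR of data positions = 1⊕0⊕0⊕1⊕1⊕0⊕1 = 0
p4 (pos 4,5,6,7,12,13,14,15): XOR of data positions = 1⊕0⊕0⊕0⊕0⊕0⊕1 = 0
p8 (pos 8,9,10,11,12,13,14,15): XOR of data positions = 1⊕1⊕1⊕0⊕0⊕0⊕1 = 0
Codeword: 101010001110001

101010001110001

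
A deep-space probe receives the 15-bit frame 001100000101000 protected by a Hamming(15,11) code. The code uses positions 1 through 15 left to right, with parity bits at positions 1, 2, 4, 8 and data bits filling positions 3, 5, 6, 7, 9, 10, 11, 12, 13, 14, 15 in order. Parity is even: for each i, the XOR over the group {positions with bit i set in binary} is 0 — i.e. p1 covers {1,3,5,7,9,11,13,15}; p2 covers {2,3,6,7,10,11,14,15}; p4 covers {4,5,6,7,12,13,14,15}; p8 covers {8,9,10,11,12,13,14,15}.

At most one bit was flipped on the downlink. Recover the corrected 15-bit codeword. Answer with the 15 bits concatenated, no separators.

s1 (pos 1,3,5,7,9,11,13,15): 0⊕1⊕0⊕0⊕0⊕0⊕0⊕0 = 1
s2 (pos 2,3,6,7,10,11,14,15): 0⊕1⊕0⊕0⊕1⊕0⊕0⊕0 = 0
s4 (pos 4,5,6,7,12,13,14,15): 1⊕0⊕0⊕0⊕1⊕0⊕0⊕0 = 0
s8 (pos 8,9,10,11,12,13,14,15): 0⊕0⊕1⊕0⊕1⊕0⊕0⊕0 = 0
Syndrome s8…s1 = 0001 → error at position 1.
Flip position 1: 001100000101000 → 101100000101000

101100000101000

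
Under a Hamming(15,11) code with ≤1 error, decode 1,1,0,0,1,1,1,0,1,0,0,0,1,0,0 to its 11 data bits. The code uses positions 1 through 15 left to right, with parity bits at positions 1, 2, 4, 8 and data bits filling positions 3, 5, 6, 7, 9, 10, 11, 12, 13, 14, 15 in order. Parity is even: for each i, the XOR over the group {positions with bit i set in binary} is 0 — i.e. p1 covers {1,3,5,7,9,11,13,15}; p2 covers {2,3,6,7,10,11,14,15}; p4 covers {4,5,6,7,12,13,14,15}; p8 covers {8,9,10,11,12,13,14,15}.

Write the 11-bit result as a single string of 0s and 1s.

s1 (pos 1,3,5,7,9,11,13,15): 1⊕0⊕1⊕1⊕1⊕0⊕1⊕0 = 1
s2 (pos 2,3,6,7,10,11,14,15): 1⊕0⊕1⊕1⊕0⊕0⊕0⊕0 = 1
s4 (pos 4,5,6,7,12,13,14,15): 0⊕1⊕1⊕1⊕0⊕1⊕0⊕0 = 0
s8 (pos 8,9,10,11,12,13,14,15): 0⊕1⊕0⊕0⊕0⊕1⊕0⊕0 = 0
Syndrome s8…s1 = 0011 → error at position 3.
Flip position 3: 110011101000100 → 111011101000100
Read data bits from positions 3,5,6,7,9,10,11,12,13,14,15: 11111000100

11111000100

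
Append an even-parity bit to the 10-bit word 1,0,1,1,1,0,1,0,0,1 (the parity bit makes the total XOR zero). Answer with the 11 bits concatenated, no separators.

10111010010

XOR of the 10 data bits: 1⊕0⊕1⊕1⊕1⊕0⊕1⊕0⊕0⊕1 = 0
Parity bit = 0 (so all 11 bits XOR to 0).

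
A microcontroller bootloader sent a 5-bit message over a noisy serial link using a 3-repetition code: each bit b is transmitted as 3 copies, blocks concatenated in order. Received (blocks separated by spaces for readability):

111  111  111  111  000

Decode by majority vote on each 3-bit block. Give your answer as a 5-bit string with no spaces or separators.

Block 1 (111): 3 ones → 1
Block 2 (111): 3 ones → 1
Block 3 (111): 3 ones → 1
Block 4 (111): 3 ones → 1
Block 5 (000): 0 ones → 0

11110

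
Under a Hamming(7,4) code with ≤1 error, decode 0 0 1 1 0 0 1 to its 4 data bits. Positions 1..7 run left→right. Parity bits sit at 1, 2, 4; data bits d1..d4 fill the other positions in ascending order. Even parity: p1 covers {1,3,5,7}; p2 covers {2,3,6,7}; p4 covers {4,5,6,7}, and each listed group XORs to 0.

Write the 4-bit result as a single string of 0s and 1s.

s1 (pos 1,3,5,7): 0⊕1⊕0⊕1 = 0
s2 (pos 2,3,6,7): 0⊕1⊕0⊕1 = 0
s4 (pos 4,5,6,7): 1⊕0⊕0⊕1 = 0
Syndrome s4…s1 = 000 → no error.
Read data bits from positions 3,5,6,7: 1001

1001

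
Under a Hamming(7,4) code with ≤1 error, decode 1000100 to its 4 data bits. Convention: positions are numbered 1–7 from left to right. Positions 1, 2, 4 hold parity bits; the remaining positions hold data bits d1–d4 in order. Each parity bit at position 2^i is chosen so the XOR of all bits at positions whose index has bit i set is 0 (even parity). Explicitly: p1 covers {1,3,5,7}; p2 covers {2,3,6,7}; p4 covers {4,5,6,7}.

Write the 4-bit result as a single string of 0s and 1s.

0100

s1 (pos 1,3,5,7): 1⊕0⊕1⊕0 = 0
s2 (pos 2,3,6,7): 0⊕0⊕0⊕0 = 0
s4 (pos 4,5,6,7): 0⊕1⊕0⊕0 = 1
Syndrome s4…s1 = 100 → error at position 4.
Flip position 4: 1000100 → 1001100
Read data bits from positions 3,5,6,7: 0100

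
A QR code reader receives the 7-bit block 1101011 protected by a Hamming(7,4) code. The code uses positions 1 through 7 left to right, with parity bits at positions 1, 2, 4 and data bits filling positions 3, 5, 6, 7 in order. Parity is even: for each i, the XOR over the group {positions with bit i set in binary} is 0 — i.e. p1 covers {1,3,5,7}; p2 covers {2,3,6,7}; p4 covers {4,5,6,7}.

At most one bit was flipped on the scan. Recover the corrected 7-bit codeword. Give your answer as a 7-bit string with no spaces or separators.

1101001

s1 (pos 1,3,5,7): 1⊕0⊕0⊕1 = 0
s2 (pos 2,3,6,7): 1⊕0⊕1⊕1 = 1
s4 (pos 4,5,6,7): 1⊕0⊕1⊕1 = 1
Syndrome s4…s1 = 110 → error at position 6.
Flip position 6: 1101011 → 1101001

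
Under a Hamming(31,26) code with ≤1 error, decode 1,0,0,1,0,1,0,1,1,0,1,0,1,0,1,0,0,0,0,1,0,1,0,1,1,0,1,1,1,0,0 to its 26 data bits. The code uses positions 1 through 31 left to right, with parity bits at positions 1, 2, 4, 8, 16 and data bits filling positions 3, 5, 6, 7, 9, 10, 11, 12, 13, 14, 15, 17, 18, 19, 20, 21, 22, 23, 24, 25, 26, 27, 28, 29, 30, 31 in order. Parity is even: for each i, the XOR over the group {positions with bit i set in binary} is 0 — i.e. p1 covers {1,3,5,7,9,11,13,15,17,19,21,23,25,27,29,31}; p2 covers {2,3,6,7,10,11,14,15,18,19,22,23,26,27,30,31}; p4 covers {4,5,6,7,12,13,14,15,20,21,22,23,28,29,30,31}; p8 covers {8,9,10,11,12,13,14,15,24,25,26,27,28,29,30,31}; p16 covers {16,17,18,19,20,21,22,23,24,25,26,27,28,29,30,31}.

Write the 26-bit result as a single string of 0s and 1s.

00101010101010101011011100

s1 (pos 1,3,5,7,9,11,13,15,17,19,21,23,25,27,29,31): 1⊕0⊕0⊕0⊕1⊕1⊕1⊕1⊕0⊕0⊕0⊕0⊕1⊕1⊕1⊕0 = 0
s2 (pos 2,3,6,7,10,11,14,15,18,19,22,23,26,27,30,31): 0⊕0⊕1⊕0⊕0⊕1⊕0⊕1⊕0⊕0⊕1⊕0⊕0⊕1⊕0⊕0 = 1
s4 (pos 4,5,6,7,12,13,14,15,20,21,22,23,28,29,30,31): 1⊕0⊕1⊕0⊕0⊕1⊕0⊕1⊕1⊕0⊕1⊕0⊕1⊕1⊕0⊕0 = 0
s8 (pos 8,9,10,11,12,13,14,15,24,25,26,27,28,29,30,31): 1⊕1⊕0⊕1⊕0⊕1⊕0⊕1⊕1⊕1⊕0⊕1⊕1⊕1⊕0⊕0 = 0
s16 (pos 16,17,18,19,20,21,22,23,24,25,26,27,28,29,30,31): 0⊕0⊕0⊕0⊕1⊕0⊕1⊕0⊕1⊕1⊕0⊕1⊕1⊕1⊕0⊕0 = 1
Syndrome s16…s1 = 10010 → error at position 18.
Flip position 18: 1001010110101010000101011011100 → 1001010110101010010101011011100
Read data bits from positions 3,5,6,7,9,10,11,12,13,14,15,17,18,19,20,21,22,23,24,25,26,27,28,29,30,31: 00101010101010101011011100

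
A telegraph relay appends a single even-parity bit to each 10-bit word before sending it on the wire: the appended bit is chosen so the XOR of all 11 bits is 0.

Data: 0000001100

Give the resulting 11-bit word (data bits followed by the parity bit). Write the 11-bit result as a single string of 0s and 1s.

00000011000

XOR of the 10 data bits: 0⊕0⊕0⊕0⊕0⊕0⊕1⊕1⊕0⊕0 = 0
Parity bit = 0 (so all 11 bits XOR to 0).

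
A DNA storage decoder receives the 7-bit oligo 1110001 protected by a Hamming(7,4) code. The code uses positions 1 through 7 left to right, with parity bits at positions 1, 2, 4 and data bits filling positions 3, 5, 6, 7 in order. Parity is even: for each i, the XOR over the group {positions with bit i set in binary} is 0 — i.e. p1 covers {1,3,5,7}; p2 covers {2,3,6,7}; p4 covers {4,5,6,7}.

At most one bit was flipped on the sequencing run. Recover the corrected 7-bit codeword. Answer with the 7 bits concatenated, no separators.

s1 (pos 1,3,5,7): 1⊕1⊕0⊕1 = 1
s2 (pos 2,3,6,7): 1⊕1⊕0⊕1 = 1
s4 (pos 4,5,6,7): 0⊕0⊕0⊕1 = 1
Syndrome s4…s1 = 111 → error at position 7.
Flip position 7: 1110001 → 1110000

1110000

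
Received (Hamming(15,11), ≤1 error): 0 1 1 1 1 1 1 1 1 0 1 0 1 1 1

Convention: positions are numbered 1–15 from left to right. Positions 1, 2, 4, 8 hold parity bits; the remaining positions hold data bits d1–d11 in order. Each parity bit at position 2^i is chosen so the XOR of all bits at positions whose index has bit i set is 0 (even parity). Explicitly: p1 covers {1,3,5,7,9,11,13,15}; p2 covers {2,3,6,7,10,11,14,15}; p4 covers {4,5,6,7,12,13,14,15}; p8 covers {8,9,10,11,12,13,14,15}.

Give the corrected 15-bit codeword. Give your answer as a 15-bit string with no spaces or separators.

011111011010111

s1 (pos 1,3,5,7,9,11,13,15): 0⊕1⊕1⊕1⊕1⊕1⊕1⊕1 = 1
s2 (pos 2,3,6,7,10,11,14,15): 1⊕1⊕1⊕1⊕0⊕1⊕1⊕1 = 1
s4 (pos 4,5,6,7,12,13,14,15): 1⊕1⊕1⊕1⊕0⊕1⊕1⊕1 = 1
s8 (pos 8,9,10,11,12,13,14,15): 1⊕1⊕0⊕1⊕0⊕1⊕1⊕1 = 0
Syndrome s8…s1 = 0111 → error at position 7.
Flip position 7: 011111111010111 → 011111011010111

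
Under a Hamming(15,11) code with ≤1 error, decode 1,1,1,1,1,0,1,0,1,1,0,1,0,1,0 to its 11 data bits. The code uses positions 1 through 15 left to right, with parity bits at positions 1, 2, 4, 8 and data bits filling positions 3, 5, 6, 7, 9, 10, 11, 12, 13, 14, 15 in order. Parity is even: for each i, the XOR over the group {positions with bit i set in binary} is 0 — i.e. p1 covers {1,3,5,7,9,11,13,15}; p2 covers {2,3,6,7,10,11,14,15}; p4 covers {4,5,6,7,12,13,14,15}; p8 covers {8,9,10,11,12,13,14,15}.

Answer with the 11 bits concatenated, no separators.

s1 (pos 1,3,5,7,9,11,13,15): 1⊕1⊕1⊕1⊕1⊕0⊕0⊕0 = 1
s2 (pos 2,3,6,7,10,11,14,15): 1⊕1⊕0⊕1⊕1⊕0⊕1⊕0 = 1
s4 (pos 4,5,6,7,12,13,14,15): 1⊕1⊕0⊕1⊕1⊕0⊕1⊕0 = 1
s8 (pos 8,9,10,11,12,13,14,15): 0⊕1⊕1⊕0⊕1⊕0⊕1⊕0 = 0
Syndrome s8…s1 = 0111 → error at position 7.
Flip position 7: 111110101101010 → 111110001101010
Read data bits from positions 3,5,6,7,9,10,11,12,13,14,15: 11001101010

11001101010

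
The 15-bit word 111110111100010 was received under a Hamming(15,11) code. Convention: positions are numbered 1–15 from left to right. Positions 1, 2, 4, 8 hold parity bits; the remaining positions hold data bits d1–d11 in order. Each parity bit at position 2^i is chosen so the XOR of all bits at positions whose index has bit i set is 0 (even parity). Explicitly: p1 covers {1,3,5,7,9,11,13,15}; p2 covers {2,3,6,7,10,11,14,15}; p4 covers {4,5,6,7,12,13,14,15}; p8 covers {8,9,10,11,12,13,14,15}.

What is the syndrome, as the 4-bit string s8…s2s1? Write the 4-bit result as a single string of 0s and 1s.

0011

s1 (pos 1,3,5,7,9,11,13,15): 1⊕1⊕1⊕1⊕1⊕0⊕0⊕0 = 1
s2 (pos 2,3,6,7,10,11,14,15): 1⊕1⊕0⊕1⊕1⊕0⊕1⊕0 = 1
s4 (pos 4,5,6,7,12,13,14,15): 1⊕1⊕0⊕1⊕0⊕0⊕1⊕0 = 0
s8 (pos 8,9,10,11,12,13,14,15): 1⊕1⊕1⊕0⊕0⊕0⊕1⊕0 = 0
Syndrome s8…s1 = 0011 → error at position 3.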